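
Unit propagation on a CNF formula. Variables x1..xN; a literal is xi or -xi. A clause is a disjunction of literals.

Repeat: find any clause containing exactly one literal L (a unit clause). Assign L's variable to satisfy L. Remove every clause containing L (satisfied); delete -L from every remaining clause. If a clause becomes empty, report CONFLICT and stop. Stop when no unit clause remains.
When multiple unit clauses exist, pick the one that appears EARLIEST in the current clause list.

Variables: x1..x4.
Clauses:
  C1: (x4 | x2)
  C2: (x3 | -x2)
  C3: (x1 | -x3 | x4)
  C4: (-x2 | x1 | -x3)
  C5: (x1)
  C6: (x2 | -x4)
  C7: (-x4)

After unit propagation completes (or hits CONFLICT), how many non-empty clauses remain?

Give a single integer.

Answer: 0

Derivation:
unit clause [1] forces x1=T; simplify:
  satisfied 3 clause(s); 4 remain; assigned so far: [1]
unit clause [-4] forces x4=F; simplify:
  drop 4 from [4, 2] -> [2]
  satisfied 2 clause(s); 2 remain; assigned so far: [1, 4]
unit clause [2] forces x2=T; simplify:
  drop -2 from [3, -2] -> [3]
  satisfied 1 clause(s); 1 remain; assigned so far: [1, 2, 4]
unit clause [3] forces x3=T; simplify:
  satisfied 1 clause(s); 0 remain; assigned so far: [1, 2, 3, 4]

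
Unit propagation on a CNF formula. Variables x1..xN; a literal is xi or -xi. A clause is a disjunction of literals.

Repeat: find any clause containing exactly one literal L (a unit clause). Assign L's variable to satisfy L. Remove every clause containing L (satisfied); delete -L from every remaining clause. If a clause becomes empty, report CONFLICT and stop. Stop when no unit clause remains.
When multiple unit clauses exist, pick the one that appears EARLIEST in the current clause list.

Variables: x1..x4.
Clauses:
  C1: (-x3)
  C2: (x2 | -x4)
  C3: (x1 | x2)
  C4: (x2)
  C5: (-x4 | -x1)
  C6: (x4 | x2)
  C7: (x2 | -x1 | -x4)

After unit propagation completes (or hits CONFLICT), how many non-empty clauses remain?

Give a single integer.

unit clause [-3] forces x3=F; simplify:
  satisfied 1 clause(s); 6 remain; assigned so far: [3]
unit clause [2] forces x2=T; simplify:
  satisfied 5 clause(s); 1 remain; assigned so far: [2, 3]

Answer: 1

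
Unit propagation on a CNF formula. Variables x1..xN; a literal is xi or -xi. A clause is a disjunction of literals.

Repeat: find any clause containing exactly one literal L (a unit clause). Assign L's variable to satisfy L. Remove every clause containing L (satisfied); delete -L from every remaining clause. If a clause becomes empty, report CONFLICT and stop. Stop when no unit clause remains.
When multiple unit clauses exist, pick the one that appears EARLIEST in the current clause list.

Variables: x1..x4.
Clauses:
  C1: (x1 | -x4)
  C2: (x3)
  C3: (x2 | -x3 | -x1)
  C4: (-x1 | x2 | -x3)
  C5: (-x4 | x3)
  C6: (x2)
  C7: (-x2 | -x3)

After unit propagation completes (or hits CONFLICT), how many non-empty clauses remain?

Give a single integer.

Answer: 1

Derivation:
unit clause [3] forces x3=T; simplify:
  drop -3 from [2, -3, -1] -> [2, -1]
  drop -3 from [-1, 2, -3] -> [-1, 2]
  drop -3 from [-2, -3] -> [-2]
  satisfied 2 clause(s); 5 remain; assigned so far: [3]
unit clause [2] forces x2=T; simplify:
  drop -2 from [-2] -> [] (empty!)
  satisfied 3 clause(s); 2 remain; assigned so far: [2, 3]
CONFLICT (empty clause)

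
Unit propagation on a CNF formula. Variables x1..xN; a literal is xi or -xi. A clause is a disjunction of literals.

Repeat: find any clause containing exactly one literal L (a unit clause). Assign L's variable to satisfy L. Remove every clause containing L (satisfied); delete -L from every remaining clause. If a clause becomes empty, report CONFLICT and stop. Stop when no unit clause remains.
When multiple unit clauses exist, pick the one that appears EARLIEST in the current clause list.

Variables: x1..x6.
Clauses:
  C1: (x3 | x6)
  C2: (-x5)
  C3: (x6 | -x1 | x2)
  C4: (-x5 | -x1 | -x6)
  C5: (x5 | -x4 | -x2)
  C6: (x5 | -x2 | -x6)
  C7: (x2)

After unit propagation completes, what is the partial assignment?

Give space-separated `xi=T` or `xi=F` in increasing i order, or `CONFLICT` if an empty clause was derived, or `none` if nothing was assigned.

Answer: x2=T x3=T x4=F x5=F x6=F

Derivation:
unit clause [-5] forces x5=F; simplify:
  drop 5 from [5, -4, -2] -> [-4, -2]
  drop 5 from [5, -2, -6] -> [-2, -6]
  satisfied 2 clause(s); 5 remain; assigned so far: [5]
unit clause [2] forces x2=T; simplify:
  drop -2 from [-4, -2] -> [-4]
  drop -2 from [-2, -6] -> [-6]
  satisfied 2 clause(s); 3 remain; assigned so far: [2, 5]
unit clause [-4] forces x4=F; simplify:
  satisfied 1 clause(s); 2 remain; assigned so far: [2, 4, 5]
unit clause [-6] forces x6=F; simplify:
  drop 6 from [3, 6] -> [3]
  satisfied 1 clause(s); 1 remain; assigned so far: [2, 4, 5, 6]
unit clause [3] forces x3=T; simplify:
  satisfied 1 clause(s); 0 remain; assigned so far: [2, 3, 4, 5, 6]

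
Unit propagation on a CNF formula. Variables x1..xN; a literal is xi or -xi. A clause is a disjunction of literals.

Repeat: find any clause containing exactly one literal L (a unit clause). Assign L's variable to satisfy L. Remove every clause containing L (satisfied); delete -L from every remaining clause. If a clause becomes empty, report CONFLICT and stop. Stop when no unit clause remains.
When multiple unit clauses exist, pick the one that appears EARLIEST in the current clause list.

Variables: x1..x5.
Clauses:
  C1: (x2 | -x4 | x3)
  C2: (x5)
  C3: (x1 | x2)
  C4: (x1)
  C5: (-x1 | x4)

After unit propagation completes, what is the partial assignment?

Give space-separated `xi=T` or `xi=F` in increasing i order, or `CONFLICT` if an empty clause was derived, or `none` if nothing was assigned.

unit clause [5] forces x5=T; simplify:
  satisfied 1 clause(s); 4 remain; assigned so far: [5]
unit clause [1] forces x1=T; simplify:
  drop -1 from [-1, 4] -> [4]
  satisfied 2 clause(s); 2 remain; assigned so far: [1, 5]
unit clause [4] forces x4=T; simplify:
  drop -4 from [2, -4, 3] -> [2, 3]
  satisfied 1 clause(s); 1 remain; assigned so far: [1, 4, 5]

Answer: x1=T x4=T x5=T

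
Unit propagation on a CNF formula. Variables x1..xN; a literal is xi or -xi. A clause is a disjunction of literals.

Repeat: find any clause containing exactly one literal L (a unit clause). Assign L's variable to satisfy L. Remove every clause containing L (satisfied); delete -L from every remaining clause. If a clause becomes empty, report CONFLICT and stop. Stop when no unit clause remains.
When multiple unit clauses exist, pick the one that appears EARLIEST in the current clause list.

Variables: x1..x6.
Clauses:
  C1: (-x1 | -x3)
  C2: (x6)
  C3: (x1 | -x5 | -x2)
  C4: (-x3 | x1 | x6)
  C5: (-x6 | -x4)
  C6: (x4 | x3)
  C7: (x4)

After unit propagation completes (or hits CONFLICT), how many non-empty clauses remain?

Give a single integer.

unit clause [6] forces x6=T; simplify:
  drop -6 from [-6, -4] -> [-4]
  satisfied 2 clause(s); 5 remain; assigned so far: [6]
unit clause [-4] forces x4=F; simplify:
  drop 4 from [4, 3] -> [3]
  drop 4 from [4] -> [] (empty!)
  satisfied 1 clause(s); 4 remain; assigned so far: [4, 6]
CONFLICT (empty clause)

Answer: 3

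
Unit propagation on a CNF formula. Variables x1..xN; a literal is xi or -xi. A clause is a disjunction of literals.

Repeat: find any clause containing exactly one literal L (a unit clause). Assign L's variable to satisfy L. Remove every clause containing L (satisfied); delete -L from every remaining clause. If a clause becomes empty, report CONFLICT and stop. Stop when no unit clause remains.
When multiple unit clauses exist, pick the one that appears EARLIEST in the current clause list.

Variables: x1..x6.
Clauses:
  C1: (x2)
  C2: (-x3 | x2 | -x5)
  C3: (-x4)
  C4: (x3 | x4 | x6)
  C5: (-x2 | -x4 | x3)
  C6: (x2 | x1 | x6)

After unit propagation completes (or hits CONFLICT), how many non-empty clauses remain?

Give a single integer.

unit clause [2] forces x2=T; simplify:
  drop -2 from [-2, -4, 3] -> [-4, 3]
  satisfied 3 clause(s); 3 remain; assigned so far: [2]
unit clause [-4] forces x4=F; simplify:
  drop 4 from [3, 4, 6] -> [3, 6]
  satisfied 2 clause(s); 1 remain; assigned so far: [2, 4]

Answer: 1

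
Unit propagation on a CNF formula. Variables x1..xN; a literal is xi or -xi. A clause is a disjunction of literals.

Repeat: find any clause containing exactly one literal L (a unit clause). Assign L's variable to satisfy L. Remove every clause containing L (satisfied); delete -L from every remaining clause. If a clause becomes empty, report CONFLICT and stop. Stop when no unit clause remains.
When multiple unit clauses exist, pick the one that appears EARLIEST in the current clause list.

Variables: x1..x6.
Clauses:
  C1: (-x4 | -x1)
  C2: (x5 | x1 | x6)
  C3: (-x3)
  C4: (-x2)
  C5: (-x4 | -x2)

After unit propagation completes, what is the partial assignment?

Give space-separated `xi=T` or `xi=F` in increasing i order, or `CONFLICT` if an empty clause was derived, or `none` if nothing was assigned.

Answer: x2=F x3=F

Derivation:
unit clause [-3] forces x3=F; simplify:
  satisfied 1 clause(s); 4 remain; assigned so far: [3]
unit clause [-2] forces x2=F; simplify:
  satisfied 2 clause(s); 2 remain; assigned so far: [2, 3]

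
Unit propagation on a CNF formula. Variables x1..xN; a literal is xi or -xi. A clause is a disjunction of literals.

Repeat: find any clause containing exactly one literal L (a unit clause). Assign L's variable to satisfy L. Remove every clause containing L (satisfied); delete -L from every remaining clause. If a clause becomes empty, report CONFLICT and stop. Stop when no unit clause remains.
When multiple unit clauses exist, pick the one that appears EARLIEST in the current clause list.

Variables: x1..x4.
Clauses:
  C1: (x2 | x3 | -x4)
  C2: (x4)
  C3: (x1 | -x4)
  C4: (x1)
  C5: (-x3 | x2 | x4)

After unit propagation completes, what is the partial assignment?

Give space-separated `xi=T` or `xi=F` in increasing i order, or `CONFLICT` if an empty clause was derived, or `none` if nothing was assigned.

Answer: x1=T x4=T

Derivation:
unit clause [4] forces x4=T; simplify:
  drop -4 from [2, 3, -4] -> [2, 3]
  drop -4 from [1, -4] -> [1]
  satisfied 2 clause(s); 3 remain; assigned so far: [4]
unit clause [1] forces x1=T; simplify:
  satisfied 2 clause(s); 1 remain; assigned so far: [1, 4]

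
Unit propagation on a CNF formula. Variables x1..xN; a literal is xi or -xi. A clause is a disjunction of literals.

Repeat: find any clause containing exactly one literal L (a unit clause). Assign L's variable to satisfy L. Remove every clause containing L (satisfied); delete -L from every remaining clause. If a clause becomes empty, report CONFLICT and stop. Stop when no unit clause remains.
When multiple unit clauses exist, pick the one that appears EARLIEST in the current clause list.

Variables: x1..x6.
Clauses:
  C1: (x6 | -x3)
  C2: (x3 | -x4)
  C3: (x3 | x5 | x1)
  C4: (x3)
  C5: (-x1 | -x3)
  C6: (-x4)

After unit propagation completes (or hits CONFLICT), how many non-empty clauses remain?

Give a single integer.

Answer: 0

Derivation:
unit clause [3] forces x3=T; simplify:
  drop -3 from [6, -3] -> [6]
  drop -3 from [-1, -3] -> [-1]
  satisfied 3 clause(s); 3 remain; assigned so far: [3]
unit clause [6] forces x6=T; simplify:
  satisfied 1 clause(s); 2 remain; assigned so far: [3, 6]
unit clause [-1] forces x1=F; simplify:
  satisfied 1 clause(s); 1 remain; assigned so far: [1, 3, 6]
unit clause [-4] forces x4=F; simplify:
  satisfied 1 clause(s); 0 remain; assigned so far: [1, 3, 4, 6]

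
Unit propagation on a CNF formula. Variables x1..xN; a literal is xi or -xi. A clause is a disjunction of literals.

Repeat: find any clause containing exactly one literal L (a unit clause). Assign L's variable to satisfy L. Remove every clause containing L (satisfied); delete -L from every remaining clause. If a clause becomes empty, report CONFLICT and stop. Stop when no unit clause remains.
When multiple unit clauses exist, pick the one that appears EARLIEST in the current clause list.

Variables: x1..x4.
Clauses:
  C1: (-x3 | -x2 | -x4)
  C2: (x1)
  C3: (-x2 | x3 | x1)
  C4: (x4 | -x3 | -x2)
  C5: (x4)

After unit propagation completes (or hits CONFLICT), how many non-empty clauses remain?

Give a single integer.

Answer: 1

Derivation:
unit clause [1] forces x1=T; simplify:
  satisfied 2 clause(s); 3 remain; assigned so far: [1]
unit clause [4] forces x4=T; simplify:
  drop -4 from [-3, -2, -4] -> [-3, -2]
  satisfied 2 clause(s); 1 remain; assigned so far: [1, 4]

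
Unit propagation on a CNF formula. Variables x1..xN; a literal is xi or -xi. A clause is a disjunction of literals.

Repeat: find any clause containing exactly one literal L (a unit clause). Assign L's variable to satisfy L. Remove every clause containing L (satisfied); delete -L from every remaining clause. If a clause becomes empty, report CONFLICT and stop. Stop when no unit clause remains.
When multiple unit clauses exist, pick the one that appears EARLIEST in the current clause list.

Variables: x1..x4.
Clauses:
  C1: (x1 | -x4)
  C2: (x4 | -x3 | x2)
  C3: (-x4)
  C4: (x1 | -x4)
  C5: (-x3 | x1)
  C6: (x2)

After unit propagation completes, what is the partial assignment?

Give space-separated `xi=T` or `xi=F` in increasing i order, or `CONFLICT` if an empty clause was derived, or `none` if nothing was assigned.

unit clause [-4] forces x4=F; simplify:
  drop 4 from [4, -3, 2] -> [-3, 2]
  satisfied 3 clause(s); 3 remain; assigned so far: [4]
unit clause [2] forces x2=T; simplify:
  satisfied 2 clause(s); 1 remain; assigned so far: [2, 4]

Answer: x2=T x4=F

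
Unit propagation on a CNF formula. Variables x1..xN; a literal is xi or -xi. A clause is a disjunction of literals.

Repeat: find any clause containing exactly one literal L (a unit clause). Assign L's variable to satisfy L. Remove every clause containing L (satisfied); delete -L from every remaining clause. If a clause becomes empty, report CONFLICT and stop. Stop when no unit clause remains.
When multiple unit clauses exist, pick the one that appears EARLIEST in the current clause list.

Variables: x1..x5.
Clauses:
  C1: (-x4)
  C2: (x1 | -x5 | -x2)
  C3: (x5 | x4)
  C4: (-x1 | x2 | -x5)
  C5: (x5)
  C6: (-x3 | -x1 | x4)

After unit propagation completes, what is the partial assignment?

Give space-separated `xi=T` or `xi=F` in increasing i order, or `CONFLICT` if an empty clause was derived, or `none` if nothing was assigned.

Answer: x4=F x5=T

Derivation:
unit clause [-4] forces x4=F; simplify:
  drop 4 from [5, 4] -> [5]
  drop 4 from [-3, -1, 4] -> [-3, -1]
  satisfied 1 clause(s); 5 remain; assigned so far: [4]
unit clause [5] forces x5=T; simplify:
  drop -5 from [1, -5, -2] -> [1, -2]
  drop -5 from [-1, 2, -5] -> [-1, 2]
  satisfied 2 clause(s); 3 remain; assigned so far: [4, 5]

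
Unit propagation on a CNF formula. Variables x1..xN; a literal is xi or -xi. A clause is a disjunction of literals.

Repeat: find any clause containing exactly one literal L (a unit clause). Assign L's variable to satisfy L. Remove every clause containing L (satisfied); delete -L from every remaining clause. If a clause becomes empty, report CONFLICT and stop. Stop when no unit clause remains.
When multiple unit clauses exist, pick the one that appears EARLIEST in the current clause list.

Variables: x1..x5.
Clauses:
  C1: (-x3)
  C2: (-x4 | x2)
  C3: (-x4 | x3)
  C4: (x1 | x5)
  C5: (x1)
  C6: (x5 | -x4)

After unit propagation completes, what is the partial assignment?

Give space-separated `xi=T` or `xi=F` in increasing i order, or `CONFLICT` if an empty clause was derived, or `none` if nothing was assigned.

Answer: x1=T x3=F x4=F

Derivation:
unit clause [-3] forces x3=F; simplify:
  drop 3 from [-4, 3] -> [-4]
  satisfied 1 clause(s); 5 remain; assigned so far: [3]
unit clause [-4] forces x4=F; simplify:
  satisfied 3 clause(s); 2 remain; assigned so far: [3, 4]
unit clause [1] forces x1=T; simplify:
  satisfied 2 clause(s); 0 remain; assigned so far: [1, 3, 4]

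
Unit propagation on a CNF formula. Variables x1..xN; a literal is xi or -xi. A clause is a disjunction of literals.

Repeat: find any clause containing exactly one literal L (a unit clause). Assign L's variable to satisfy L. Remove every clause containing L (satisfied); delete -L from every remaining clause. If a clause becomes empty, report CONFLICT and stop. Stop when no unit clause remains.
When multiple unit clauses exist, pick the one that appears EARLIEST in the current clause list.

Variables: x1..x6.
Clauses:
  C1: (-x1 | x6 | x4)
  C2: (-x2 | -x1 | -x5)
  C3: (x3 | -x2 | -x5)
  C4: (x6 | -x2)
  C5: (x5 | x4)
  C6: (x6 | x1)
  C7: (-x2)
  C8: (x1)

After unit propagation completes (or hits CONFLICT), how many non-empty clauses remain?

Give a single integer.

Answer: 2

Derivation:
unit clause [-2] forces x2=F; simplify:
  satisfied 4 clause(s); 4 remain; assigned so far: [2]
unit clause [1] forces x1=T; simplify:
  drop -1 from [-1, 6, 4] -> [6, 4]
  satisfied 2 clause(s); 2 remain; assigned so far: [1, 2]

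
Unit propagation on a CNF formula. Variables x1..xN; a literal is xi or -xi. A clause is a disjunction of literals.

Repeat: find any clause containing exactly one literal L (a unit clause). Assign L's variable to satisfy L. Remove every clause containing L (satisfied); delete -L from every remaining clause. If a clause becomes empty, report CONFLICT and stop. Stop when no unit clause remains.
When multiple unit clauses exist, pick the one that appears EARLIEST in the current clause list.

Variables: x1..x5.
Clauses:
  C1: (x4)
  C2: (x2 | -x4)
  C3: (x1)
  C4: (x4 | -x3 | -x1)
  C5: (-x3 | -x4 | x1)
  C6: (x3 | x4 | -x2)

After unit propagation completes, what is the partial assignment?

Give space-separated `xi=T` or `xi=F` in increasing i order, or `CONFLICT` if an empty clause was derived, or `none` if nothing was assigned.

Answer: x1=T x2=T x4=T

Derivation:
unit clause [4] forces x4=T; simplify:
  drop -4 from [2, -4] -> [2]
  drop -4 from [-3, -4, 1] -> [-3, 1]
  satisfied 3 clause(s); 3 remain; assigned so far: [4]
unit clause [2] forces x2=T; simplify:
  satisfied 1 clause(s); 2 remain; assigned so far: [2, 4]
unit clause [1] forces x1=T; simplify:
  satisfied 2 clause(s); 0 remain; assigned so far: [1, 2, 4]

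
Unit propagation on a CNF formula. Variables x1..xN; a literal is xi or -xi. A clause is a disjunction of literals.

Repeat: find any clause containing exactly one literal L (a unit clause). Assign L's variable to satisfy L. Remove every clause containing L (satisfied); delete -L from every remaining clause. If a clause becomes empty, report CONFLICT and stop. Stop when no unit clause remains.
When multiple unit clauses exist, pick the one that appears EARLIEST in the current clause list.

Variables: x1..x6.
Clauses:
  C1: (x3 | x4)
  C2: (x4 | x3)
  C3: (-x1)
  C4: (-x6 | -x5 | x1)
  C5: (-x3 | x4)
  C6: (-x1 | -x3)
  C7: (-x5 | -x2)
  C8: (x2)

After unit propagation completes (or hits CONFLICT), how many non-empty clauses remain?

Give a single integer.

Answer: 3

Derivation:
unit clause [-1] forces x1=F; simplify:
  drop 1 from [-6, -5, 1] -> [-6, -5]
  satisfied 2 clause(s); 6 remain; assigned so far: [1]
unit clause [2] forces x2=T; simplify:
  drop -2 from [-5, -2] -> [-5]
  satisfied 1 clause(s); 5 remain; assigned so far: [1, 2]
unit clause [-5] forces x5=F; simplify:
  satisfied 2 clause(s); 3 remain; assigned so far: [1, 2, 5]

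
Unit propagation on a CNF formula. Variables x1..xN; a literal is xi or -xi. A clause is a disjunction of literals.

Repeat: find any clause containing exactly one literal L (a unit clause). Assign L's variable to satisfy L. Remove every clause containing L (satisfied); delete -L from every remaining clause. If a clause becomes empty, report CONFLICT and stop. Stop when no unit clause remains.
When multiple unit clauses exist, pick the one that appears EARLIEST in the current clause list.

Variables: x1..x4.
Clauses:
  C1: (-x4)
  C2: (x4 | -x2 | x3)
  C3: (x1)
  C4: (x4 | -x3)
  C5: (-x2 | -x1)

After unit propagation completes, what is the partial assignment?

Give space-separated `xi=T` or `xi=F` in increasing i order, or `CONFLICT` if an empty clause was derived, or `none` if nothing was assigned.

unit clause [-4] forces x4=F; simplify:
  drop 4 from [4, -2, 3] -> [-2, 3]
  drop 4 from [4, -3] -> [-3]
  satisfied 1 clause(s); 4 remain; assigned so far: [4]
unit clause [1] forces x1=T; simplify:
  drop -1 from [-2, -1] -> [-2]
  satisfied 1 clause(s); 3 remain; assigned so far: [1, 4]
unit clause [-3] forces x3=F; simplify:
  drop 3 from [-2, 3] -> [-2]
  satisfied 1 clause(s); 2 remain; assigned so far: [1, 3, 4]
unit clause [-2] forces x2=F; simplify:
  satisfied 2 clause(s); 0 remain; assigned so far: [1, 2, 3, 4]

Answer: x1=T x2=F x3=F x4=F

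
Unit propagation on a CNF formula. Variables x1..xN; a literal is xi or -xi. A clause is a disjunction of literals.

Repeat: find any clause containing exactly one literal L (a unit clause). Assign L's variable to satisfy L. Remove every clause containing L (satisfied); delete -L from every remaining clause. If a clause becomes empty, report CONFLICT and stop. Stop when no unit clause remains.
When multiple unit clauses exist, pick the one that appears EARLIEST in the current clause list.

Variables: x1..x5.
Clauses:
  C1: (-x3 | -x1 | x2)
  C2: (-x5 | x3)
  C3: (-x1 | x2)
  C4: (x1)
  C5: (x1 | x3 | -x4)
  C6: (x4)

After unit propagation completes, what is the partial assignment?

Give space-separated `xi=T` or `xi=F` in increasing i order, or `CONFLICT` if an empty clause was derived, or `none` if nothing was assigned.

unit clause [1] forces x1=T; simplify:
  drop -1 from [-3, -1, 2] -> [-3, 2]
  drop -1 from [-1, 2] -> [2]
  satisfied 2 clause(s); 4 remain; assigned so far: [1]
unit clause [2] forces x2=T; simplify:
  satisfied 2 clause(s); 2 remain; assigned so far: [1, 2]
unit clause [4] forces x4=T; simplify:
  satisfied 1 clause(s); 1 remain; assigned so far: [1, 2, 4]

Answer: x1=T x2=T x4=T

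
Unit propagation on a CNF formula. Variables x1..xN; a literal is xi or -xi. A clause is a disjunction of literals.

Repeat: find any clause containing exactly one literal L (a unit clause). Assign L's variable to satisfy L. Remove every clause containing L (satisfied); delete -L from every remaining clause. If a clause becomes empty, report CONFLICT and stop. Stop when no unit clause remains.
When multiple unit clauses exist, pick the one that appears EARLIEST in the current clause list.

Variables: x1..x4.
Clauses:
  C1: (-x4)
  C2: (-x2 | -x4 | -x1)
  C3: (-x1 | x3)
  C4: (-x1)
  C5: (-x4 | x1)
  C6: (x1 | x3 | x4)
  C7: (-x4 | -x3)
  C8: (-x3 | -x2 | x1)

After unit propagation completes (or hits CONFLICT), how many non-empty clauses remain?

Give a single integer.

Answer: 0

Derivation:
unit clause [-4] forces x4=F; simplify:
  drop 4 from [1, 3, 4] -> [1, 3]
  satisfied 4 clause(s); 4 remain; assigned so far: [4]
unit clause [-1] forces x1=F; simplify:
  drop 1 from [1, 3] -> [3]
  drop 1 from [-3, -2, 1] -> [-3, -2]
  satisfied 2 clause(s); 2 remain; assigned so far: [1, 4]
unit clause [3] forces x3=T; simplify:
  drop -3 from [-3, -2] -> [-2]
  satisfied 1 clause(s); 1 remain; assigned so far: [1, 3, 4]
unit clause [-2] forces x2=F; simplify:
  satisfied 1 clause(s); 0 remain; assigned so far: [1, 2, 3, 4]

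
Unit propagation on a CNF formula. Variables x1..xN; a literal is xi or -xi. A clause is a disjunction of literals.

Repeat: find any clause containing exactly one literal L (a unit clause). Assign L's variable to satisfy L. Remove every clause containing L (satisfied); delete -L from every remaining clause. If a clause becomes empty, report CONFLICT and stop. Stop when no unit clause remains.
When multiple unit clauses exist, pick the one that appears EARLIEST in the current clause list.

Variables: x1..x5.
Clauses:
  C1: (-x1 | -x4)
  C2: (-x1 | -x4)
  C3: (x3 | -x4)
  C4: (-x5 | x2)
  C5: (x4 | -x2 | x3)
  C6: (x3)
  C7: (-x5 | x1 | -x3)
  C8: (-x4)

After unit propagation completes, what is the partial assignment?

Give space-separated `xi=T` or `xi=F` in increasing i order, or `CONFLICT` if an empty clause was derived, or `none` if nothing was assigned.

unit clause [3] forces x3=T; simplify:
  drop -3 from [-5, 1, -3] -> [-5, 1]
  satisfied 3 clause(s); 5 remain; assigned so far: [3]
unit clause [-4] forces x4=F; simplify:
  satisfied 3 clause(s); 2 remain; assigned so far: [3, 4]

Answer: x3=T x4=F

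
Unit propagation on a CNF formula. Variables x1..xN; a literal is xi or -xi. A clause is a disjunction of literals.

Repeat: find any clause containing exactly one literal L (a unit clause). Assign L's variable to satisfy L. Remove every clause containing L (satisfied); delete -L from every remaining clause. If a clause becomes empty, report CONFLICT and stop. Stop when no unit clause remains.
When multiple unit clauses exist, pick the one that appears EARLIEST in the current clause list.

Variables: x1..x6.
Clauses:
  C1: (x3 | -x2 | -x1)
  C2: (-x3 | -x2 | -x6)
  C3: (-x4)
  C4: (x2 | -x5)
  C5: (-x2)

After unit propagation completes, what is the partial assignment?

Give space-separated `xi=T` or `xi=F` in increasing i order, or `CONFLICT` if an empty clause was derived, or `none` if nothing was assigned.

unit clause [-4] forces x4=F; simplify:
  satisfied 1 clause(s); 4 remain; assigned so far: [4]
unit clause [-2] forces x2=F; simplify:
  drop 2 from [2, -5] -> [-5]
  satisfied 3 clause(s); 1 remain; assigned so far: [2, 4]
unit clause [-5] forces x5=F; simplify:
  satisfied 1 clause(s); 0 remain; assigned so far: [2, 4, 5]

Answer: x2=F x4=F x5=F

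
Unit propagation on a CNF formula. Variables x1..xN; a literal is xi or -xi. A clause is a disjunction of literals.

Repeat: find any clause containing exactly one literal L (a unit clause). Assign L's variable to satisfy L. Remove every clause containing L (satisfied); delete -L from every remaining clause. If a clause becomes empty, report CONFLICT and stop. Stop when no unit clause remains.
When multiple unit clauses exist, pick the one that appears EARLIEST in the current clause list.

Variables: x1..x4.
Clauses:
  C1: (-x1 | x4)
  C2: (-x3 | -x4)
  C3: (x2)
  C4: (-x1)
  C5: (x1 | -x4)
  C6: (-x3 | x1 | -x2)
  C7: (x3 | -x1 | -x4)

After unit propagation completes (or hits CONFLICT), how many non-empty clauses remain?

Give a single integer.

Answer: 0

Derivation:
unit clause [2] forces x2=T; simplify:
  drop -2 from [-3, 1, -2] -> [-3, 1]
  satisfied 1 clause(s); 6 remain; assigned so far: [2]
unit clause [-1] forces x1=F; simplify:
  drop 1 from [1, -4] -> [-4]
  drop 1 from [-3, 1] -> [-3]
  satisfied 3 clause(s); 3 remain; assigned so far: [1, 2]
unit clause [-4] forces x4=F; simplify:
  satisfied 2 clause(s); 1 remain; assigned so far: [1, 2, 4]
unit clause [-3] forces x3=F; simplify:
  satisfied 1 clause(s); 0 remain; assigned so far: [1, 2, 3, 4]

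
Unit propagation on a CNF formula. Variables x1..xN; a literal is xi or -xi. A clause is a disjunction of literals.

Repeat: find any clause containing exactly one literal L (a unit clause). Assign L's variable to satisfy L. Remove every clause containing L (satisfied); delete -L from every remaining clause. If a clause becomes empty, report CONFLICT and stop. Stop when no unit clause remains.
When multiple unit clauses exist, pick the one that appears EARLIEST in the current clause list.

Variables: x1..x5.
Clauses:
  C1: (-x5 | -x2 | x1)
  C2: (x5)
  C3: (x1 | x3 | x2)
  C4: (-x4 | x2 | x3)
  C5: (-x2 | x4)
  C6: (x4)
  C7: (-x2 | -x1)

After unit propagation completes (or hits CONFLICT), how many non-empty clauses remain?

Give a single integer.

unit clause [5] forces x5=T; simplify:
  drop -5 from [-5, -2, 1] -> [-2, 1]
  satisfied 1 clause(s); 6 remain; assigned so far: [5]
unit clause [4] forces x4=T; simplify:
  drop -4 from [-4, 2, 3] -> [2, 3]
  satisfied 2 clause(s); 4 remain; assigned so far: [4, 5]

Answer: 4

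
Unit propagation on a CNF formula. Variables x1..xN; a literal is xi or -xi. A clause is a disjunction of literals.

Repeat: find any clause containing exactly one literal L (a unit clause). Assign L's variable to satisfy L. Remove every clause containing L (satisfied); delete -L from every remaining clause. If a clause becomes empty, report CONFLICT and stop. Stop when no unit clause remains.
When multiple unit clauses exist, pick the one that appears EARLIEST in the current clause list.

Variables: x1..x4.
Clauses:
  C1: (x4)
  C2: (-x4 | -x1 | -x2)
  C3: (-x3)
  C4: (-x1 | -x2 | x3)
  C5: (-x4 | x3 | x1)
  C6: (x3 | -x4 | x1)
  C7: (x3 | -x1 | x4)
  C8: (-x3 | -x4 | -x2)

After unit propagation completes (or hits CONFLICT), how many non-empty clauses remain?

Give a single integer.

Answer: 0

Derivation:
unit clause [4] forces x4=T; simplify:
  drop -4 from [-4, -1, -2] -> [-1, -2]
  drop -4 from [-4, 3, 1] -> [3, 1]
  drop -4 from [3, -4, 1] -> [3, 1]
  drop -4 from [-3, -4, -2] -> [-3, -2]
  satisfied 2 clause(s); 6 remain; assigned so far: [4]
unit clause [-3] forces x3=F; simplify:
  drop 3 from [-1, -2, 3] -> [-1, -2]
  drop 3 from [3, 1] -> [1]
  drop 3 from [3, 1] -> [1]
  satisfied 2 clause(s); 4 remain; assigned so far: [3, 4]
unit clause [1] forces x1=T; simplify:
  drop -1 from [-1, -2] -> [-2]
  drop -1 from [-1, -2] -> [-2]
  satisfied 2 clause(s); 2 remain; assigned so far: [1, 3, 4]
unit clause [-2] forces x2=F; simplify:
  satisfied 2 clause(s); 0 remain; assigned so far: [1, 2, 3, 4]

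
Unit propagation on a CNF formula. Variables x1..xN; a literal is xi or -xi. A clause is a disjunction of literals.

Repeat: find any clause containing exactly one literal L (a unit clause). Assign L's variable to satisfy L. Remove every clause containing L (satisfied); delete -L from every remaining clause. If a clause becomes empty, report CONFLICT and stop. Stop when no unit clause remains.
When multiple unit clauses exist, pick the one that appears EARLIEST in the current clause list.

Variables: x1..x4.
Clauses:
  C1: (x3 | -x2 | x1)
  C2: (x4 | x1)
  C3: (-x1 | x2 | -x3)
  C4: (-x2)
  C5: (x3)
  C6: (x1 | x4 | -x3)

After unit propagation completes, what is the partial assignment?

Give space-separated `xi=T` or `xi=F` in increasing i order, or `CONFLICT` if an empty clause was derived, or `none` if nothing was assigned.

unit clause [-2] forces x2=F; simplify:
  drop 2 from [-1, 2, -3] -> [-1, -3]
  satisfied 2 clause(s); 4 remain; assigned so far: [2]
unit clause [3] forces x3=T; simplify:
  drop -3 from [-1, -3] -> [-1]
  drop -3 from [1, 4, -3] -> [1, 4]
  satisfied 1 clause(s); 3 remain; assigned so far: [2, 3]
unit clause [-1] forces x1=F; simplify:
  drop 1 from [4, 1] -> [4]
  drop 1 from [1, 4] -> [4]
  satisfied 1 clause(s); 2 remain; assigned so far: [1, 2, 3]
unit clause [4] forces x4=T; simplify:
  satisfied 2 clause(s); 0 remain; assigned so far: [1, 2, 3, 4]

Answer: x1=F x2=F x3=T x4=T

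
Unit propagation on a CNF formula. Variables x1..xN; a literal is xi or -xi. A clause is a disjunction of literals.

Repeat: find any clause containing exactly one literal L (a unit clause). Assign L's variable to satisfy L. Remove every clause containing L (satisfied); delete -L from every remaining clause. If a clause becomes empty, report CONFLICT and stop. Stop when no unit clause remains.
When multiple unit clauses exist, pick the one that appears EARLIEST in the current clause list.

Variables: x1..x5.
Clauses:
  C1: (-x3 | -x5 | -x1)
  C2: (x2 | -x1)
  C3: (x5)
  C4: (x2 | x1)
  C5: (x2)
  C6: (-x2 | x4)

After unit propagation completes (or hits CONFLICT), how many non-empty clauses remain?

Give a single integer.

unit clause [5] forces x5=T; simplify:
  drop -5 from [-3, -5, -1] -> [-3, -1]
  satisfied 1 clause(s); 5 remain; assigned so far: [5]
unit clause [2] forces x2=T; simplify:
  drop -2 from [-2, 4] -> [4]
  satisfied 3 clause(s); 2 remain; assigned so far: [2, 5]
unit clause [4] forces x4=T; simplify:
  satisfied 1 clause(s); 1 remain; assigned so far: [2, 4, 5]

Answer: 1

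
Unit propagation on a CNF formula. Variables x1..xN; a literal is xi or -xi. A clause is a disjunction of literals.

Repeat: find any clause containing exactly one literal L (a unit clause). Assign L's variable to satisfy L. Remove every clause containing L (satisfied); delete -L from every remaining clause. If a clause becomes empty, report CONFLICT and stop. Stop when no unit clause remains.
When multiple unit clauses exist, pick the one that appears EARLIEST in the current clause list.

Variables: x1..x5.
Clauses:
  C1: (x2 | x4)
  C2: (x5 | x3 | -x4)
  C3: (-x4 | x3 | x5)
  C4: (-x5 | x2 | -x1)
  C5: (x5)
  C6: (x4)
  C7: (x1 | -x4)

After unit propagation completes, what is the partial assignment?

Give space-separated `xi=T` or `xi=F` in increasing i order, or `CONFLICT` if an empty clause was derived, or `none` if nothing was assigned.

unit clause [5] forces x5=T; simplify:
  drop -5 from [-5, 2, -1] -> [2, -1]
  satisfied 3 clause(s); 4 remain; assigned so far: [5]
unit clause [4] forces x4=T; simplify:
  drop -4 from [1, -4] -> [1]
  satisfied 2 clause(s); 2 remain; assigned so far: [4, 5]
unit clause [1] forces x1=T; simplify:
  drop -1 from [2, -1] -> [2]
  satisfied 1 clause(s); 1 remain; assigned so far: [1, 4, 5]
unit clause [2] forces x2=T; simplify:
  satisfied 1 clause(s); 0 remain; assigned so far: [1, 2, 4, 5]

Answer: x1=T x2=T x4=T x5=T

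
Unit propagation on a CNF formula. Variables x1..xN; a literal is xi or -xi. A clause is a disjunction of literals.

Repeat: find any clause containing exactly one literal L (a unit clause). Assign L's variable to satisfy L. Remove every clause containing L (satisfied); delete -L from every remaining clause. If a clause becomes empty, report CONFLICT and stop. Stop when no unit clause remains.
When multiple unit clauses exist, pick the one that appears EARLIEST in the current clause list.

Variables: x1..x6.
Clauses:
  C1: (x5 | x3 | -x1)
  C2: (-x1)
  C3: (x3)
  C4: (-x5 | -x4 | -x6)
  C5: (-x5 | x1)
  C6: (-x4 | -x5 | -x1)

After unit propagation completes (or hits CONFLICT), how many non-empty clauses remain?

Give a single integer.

unit clause [-1] forces x1=F; simplify:
  drop 1 from [-5, 1] -> [-5]
  satisfied 3 clause(s); 3 remain; assigned so far: [1]
unit clause [3] forces x3=T; simplify:
  satisfied 1 clause(s); 2 remain; assigned so far: [1, 3]
unit clause [-5] forces x5=F; simplify:
  satisfied 2 clause(s); 0 remain; assigned so far: [1, 3, 5]

Answer: 0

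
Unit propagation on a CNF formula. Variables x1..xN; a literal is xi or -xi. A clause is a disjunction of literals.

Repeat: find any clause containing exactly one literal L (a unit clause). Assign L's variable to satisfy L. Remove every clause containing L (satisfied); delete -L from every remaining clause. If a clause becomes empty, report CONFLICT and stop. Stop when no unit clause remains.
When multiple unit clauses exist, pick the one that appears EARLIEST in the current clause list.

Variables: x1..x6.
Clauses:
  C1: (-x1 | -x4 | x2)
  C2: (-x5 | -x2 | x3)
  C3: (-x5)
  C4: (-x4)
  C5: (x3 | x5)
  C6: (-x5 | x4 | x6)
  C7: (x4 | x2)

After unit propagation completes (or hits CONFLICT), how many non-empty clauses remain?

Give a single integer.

unit clause [-5] forces x5=F; simplify:
  drop 5 from [3, 5] -> [3]
  satisfied 3 clause(s); 4 remain; assigned so far: [5]
unit clause [-4] forces x4=F; simplify:
  drop 4 from [4, 2] -> [2]
  satisfied 2 clause(s); 2 remain; assigned so far: [4, 5]
unit clause [3] forces x3=T; simplify:
  satisfied 1 clause(s); 1 remain; assigned so far: [3, 4, 5]
unit clause [2] forces x2=T; simplify:
  satisfied 1 clause(s); 0 remain; assigned so far: [2, 3, 4, 5]

Answer: 0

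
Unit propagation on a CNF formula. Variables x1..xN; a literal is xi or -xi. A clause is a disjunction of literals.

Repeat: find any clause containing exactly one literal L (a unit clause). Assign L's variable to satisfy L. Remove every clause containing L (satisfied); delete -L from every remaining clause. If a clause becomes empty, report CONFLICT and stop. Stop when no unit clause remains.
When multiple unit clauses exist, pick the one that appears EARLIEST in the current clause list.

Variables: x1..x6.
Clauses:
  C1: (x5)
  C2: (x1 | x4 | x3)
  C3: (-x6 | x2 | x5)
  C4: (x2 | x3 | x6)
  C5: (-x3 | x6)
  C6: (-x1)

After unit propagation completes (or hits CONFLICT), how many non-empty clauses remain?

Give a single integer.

Answer: 3

Derivation:
unit clause [5] forces x5=T; simplify:
  satisfied 2 clause(s); 4 remain; assigned so far: [5]
unit clause [-1] forces x1=F; simplify:
  drop 1 from [1, 4, 3] -> [4, 3]
  satisfied 1 clause(s); 3 remain; assigned so far: [1, 5]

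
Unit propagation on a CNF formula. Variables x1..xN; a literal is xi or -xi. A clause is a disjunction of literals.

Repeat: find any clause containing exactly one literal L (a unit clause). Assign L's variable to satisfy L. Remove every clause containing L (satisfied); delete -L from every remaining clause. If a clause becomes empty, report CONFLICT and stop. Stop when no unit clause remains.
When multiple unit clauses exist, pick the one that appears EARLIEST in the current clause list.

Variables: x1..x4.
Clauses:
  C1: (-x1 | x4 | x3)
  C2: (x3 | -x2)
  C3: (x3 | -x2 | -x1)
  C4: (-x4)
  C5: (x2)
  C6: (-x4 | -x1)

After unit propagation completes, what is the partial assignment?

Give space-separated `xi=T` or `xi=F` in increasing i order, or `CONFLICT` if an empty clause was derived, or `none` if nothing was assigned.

Answer: x2=T x3=T x4=F

Derivation:
unit clause [-4] forces x4=F; simplify:
  drop 4 from [-1, 4, 3] -> [-1, 3]
  satisfied 2 clause(s); 4 remain; assigned so far: [4]
unit clause [2] forces x2=T; simplify:
  drop -2 from [3, -2] -> [3]
  drop -2 from [3, -2, -1] -> [3, -1]
  satisfied 1 clause(s); 3 remain; assigned so far: [2, 4]
unit clause [3] forces x3=T; simplify:
  satisfied 3 clause(s); 0 remain; assigned so far: [2, 3, 4]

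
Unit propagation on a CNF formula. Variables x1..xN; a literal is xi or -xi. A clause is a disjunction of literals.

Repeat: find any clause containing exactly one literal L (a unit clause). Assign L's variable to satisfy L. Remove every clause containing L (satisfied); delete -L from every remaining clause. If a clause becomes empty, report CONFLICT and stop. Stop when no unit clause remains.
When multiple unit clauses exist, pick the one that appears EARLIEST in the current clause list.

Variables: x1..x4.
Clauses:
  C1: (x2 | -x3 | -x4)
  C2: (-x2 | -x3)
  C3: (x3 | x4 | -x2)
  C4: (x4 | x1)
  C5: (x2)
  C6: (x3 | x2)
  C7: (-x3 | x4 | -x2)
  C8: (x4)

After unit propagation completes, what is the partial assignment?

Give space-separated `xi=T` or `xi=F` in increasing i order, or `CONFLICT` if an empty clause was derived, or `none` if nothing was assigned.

unit clause [2] forces x2=T; simplify:
  drop -2 from [-2, -3] -> [-3]
  drop -2 from [3, 4, -2] -> [3, 4]
  drop -2 from [-3, 4, -2] -> [-3, 4]
  satisfied 3 clause(s); 5 remain; assigned so far: [2]
unit clause [-3] forces x3=F; simplify:
  drop 3 from [3, 4] -> [4]
  satisfied 2 clause(s); 3 remain; assigned so far: [2, 3]
unit clause [4] forces x4=T; simplify:
  satisfied 3 clause(s); 0 remain; assigned so far: [2, 3, 4]

Answer: x2=T x3=F x4=T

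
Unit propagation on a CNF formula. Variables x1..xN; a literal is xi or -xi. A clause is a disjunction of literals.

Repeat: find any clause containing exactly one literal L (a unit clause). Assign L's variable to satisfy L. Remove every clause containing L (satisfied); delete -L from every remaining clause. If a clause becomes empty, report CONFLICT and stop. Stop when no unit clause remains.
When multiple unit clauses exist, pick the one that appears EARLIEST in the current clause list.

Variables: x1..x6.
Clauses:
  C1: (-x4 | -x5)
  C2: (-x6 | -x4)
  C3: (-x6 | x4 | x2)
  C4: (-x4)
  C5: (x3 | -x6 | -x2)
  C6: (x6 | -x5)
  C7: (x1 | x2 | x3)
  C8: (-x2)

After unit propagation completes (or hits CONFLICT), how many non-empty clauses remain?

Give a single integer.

unit clause [-4] forces x4=F; simplify:
  drop 4 from [-6, 4, 2] -> [-6, 2]
  satisfied 3 clause(s); 5 remain; assigned so far: [4]
unit clause [-2] forces x2=F; simplify:
  drop 2 from [-6, 2] -> [-6]
  drop 2 from [1, 2, 3] -> [1, 3]
  satisfied 2 clause(s); 3 remain; assigned so far: [2, 4]
unit clause [-6] forces x6=F; simplify:
  drop 6 from [6, -5] -> [-5]
  satisfied 1 clause(s); 2 remain; assigned so far: [2, 4, 6]
unit clause [-5] forces x5=F; simplify:
  satisfied 1 clause(s); 1 remain; assigned so far: [2, 4, 5, 6]

Answer: 1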